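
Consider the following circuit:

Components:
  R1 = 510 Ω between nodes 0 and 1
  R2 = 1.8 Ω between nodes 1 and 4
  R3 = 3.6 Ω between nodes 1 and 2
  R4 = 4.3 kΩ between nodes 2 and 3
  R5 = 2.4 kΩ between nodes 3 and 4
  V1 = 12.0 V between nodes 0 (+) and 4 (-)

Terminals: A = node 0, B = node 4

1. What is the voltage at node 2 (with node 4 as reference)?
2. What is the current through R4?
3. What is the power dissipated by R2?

Nodal analysis, taking node 4 as the 0 V reference.
Source V1 fixes V_0 = 12 V.
KCL at each unknown node (sum of currents leaving = 0; resistances in Ω):
  Node 1: (V_1 - 12)/510 + (V_1 - 0)/1.8 + (V_1 - V_2)/3.6 = 0
  Node 2: (V_2 - V_1)/3.6 + (V_2 - V_3)/4300 = 0
  Node 3: (V_3 - V_2)/4300 + (V_3 - 0)/2400 = 0
Collecting terms (coefficients in siemens):
  0.8353·V_1 - 0.2778·V_2 = 0.02353
  0.278·V_2 - 0.2778·V_1 - 0.0002326·V_3 = 0
  0.0006492·V_3 - 0.0002326·V_2 = 0
Solving these 3 simultaneous equations (Gaussian elimination) gives:
  V_1 = 0.04219 V, V_2 = 0.04217 V, V_3 = 0.01511 V
Part 1:
  Read off the nodal solution: V_2 = 0.04217 V
Part 2:
  I_R4 = (V_2 - V_3)/R4 = (0.04217 - 0.01511)/4300 = 0.000006294 A
  Magnitude: I_R4 = 0.000006294 A
Part 3:
  I_R2 = (V_1 - V_4)/R2 = (0.04219 - 0)/1.8 = 0.02344 A
  P_R2 = I_R2² × R2 = (0.02344)² × 1.8 = 0.000989 W

Final answers:
1. V_2 = 0.04217 V
2. I_R4 = 6.294e-06 A
3. P_R2 = 0.000989 W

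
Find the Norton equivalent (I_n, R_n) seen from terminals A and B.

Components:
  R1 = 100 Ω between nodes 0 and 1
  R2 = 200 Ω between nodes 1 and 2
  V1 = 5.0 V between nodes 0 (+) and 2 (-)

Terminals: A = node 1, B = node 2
Find the Thévenin equivalent first; then I_n = V_th/R_th and R_n = R_th.
Step 1 — V_th is the open-circuit voltage V_A - V_B (nothing connected across the terminals).
Nodal analysis, taking node 2 as the 0 V reference.
Source V1 fixes V_0 = 5 V.
KCL at each unknown node (sum of currents leaving = 0; resistances in Ω):
  Node 1: (V_1 - 5)/100 + (V_1 - 0)/200 = 0
Collecting terms: 0.015 × V_1 = 0.05  =>  V_1 = 3.333 V
V_th = V_1 - V_2 = 3.333 - 0 = 3.333 V
Step 2 — R_th: zero the source — replace V1 by a short circuit (node 2 merges into node 0) — and find the resistance seen between A (node 1) and B (node 0).
Reduce the network between node 1 (A) and node 0 (B) by series/parallel combination:
  Rp1 = R1 ‖ R2 (parallel, both between nodes 0 and 1) = 1/(1/100 + 1/200) = 66.67 Ω
R_th = 66.67 Ω
I_n = V_th/R_th = 3.333/66.67 = 0.05 A, and R_n = R_th = 66.67 Ω

Final answer: I_n = 0.05 A, R_n = 66.67 Ω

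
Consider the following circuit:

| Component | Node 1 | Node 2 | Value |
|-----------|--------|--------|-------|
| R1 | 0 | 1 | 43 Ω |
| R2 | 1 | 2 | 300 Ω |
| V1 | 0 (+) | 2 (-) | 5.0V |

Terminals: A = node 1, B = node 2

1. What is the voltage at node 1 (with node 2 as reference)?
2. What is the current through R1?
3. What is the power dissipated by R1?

Nodal analysis, taking node 2 as the 0 V reference.
Source V1 fixes V_0 = 5 V.
KCL at each unknown node (sum of currents leaving = 0; resistances in Ω):
  Node 1: (V_1 - 5)/43 + (V_1 - 0)/300 = 0
Collecting terms: 0.02659 × V_1 = 0.1163  =>  V_1 = 4.373 V
Part 1:
  Read off the nodal solution: V_1 = 4.373 V
Part 2:
  I_R1 = (V_0 - V_1)/R1 = (5 - 4.373)/43 = 0.01458 A
  Magnitude: I_R1 = 0.01458 A
Part 3:
  I_R1 = (V_0 - V_1)/R1 = (5 - 4.373)/43 = 0.01458 A
  P_R1 = I_R1² × R1 = (0.01458)² × 43 = 0.009137 W

Final answers:
1. V_1 = 4.373 V
2. I_R1 = 0.01458 A
3. P_R1 = 0.009137 W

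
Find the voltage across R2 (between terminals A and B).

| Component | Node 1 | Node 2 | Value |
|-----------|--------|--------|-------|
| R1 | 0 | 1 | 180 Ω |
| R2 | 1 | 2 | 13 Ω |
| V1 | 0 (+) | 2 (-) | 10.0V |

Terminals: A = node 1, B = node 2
R1 and R2 are in series across V1 (node 0 → node 1 → node 2), and the output A–B is taken across R2, so this is a voltage divider.
Series current: I = V1/(R1 + R2) = 10/(180 + 13) = 10/193 = 0.05181 A
V_R2 = I × R2 = V1 × R2/(R1 + R2) = 10 × 13/193 = 0.6736 V

Final answer: 0.6736 V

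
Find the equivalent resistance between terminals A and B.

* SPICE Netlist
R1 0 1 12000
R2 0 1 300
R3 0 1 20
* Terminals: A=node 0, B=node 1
Reduce the network between node 0 (A) and node 1 (B) by series/parallel combination:
  Rp1 = R1 ‖ R2 ‖ R3 (parallel, all between nodes 0 and 1) = 1/(1/12000 + 1/300 + 1/20) = 18.72 Ω
R_eq = 18.72 Ω

Final answer: 18.72 Ω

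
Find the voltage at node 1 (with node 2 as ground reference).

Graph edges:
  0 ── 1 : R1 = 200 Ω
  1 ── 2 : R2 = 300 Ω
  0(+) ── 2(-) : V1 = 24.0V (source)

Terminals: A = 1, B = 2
Nodal analysis, taking node 2 as the 0 V reference.
Source V1 fixes V_0 = 24 V.
KCL at each unknown node (sum of currents leaving = 0; resistances in Ω):
  Node 1: (V_1 - 24)/200 + (V_1 - 0)/300 = 0
Collecting terms: 0.008333 × V_1 = 0.12  =>  V_1 = 14.4 V
The requested potential is V_1 = 14.4 V.

Final answer: V_1 = 14.4 V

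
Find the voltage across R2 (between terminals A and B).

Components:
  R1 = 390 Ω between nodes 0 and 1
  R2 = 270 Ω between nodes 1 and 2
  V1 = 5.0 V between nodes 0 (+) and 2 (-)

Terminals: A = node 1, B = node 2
R1 and R2 are in series across V1 (node 0 → node 1 → node 2), and the output A–B is taken across R2, so this is a voltage divider.
Series current: I = V1/(R1 + R2) = 5/(390 + 270) = 5/660 = 0.007576 A
V_R2 = I × R2 = V1 × R2/(R1 + R2) = 5 × 270/660 = 2.045 V

Final answer: 2.045 V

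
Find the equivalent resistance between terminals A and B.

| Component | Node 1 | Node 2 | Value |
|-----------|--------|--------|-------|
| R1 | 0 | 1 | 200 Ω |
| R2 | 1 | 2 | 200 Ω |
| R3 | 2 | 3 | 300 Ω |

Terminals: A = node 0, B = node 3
Reduce the network between node 0 (A) and node 3 (B) by series/parallel combination:
  Rs1 = R1 + R2 (series, joined only at node 1) = 200 + 200 = 400 Ω
  Rs2 = R3 + Rs1 (series, joined only at node 2) = 300 + 400 = 700 Ω
R_eq = 700 Ω

Final answer: 700 Ω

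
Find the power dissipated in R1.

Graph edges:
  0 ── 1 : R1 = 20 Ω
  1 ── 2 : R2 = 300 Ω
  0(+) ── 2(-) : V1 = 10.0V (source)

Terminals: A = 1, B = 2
Nodal analysis, taking node 2 as the 0 V reference.
Source V1 fixes V_0 = 10 V.
KCL at each unknown node (sum of currents leaving = 0; resistances in Ω):
  Node 1: (V_1 - 10)/20 + (V_1 - 0)/300 = 0
Collecting terms: 0.05333 × V_1 = 0.5  =>  V_1 = 9.375 V
I_R1 = (V_0 - V_1)/R1 = (10 - 9.375)/20 = 0.03125 A
P_R1 = I_R1² × R1 = (0.03125)² × 20 = 0.01953 W

Final answer: 0.01953 W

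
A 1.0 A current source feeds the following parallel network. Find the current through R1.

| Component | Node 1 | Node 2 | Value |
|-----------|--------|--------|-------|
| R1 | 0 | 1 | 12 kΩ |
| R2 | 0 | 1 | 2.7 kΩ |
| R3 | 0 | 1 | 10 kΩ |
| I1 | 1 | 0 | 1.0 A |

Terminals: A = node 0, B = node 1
All resistors sit directly between nodes 0 and 1, so they are in parallel and share one voltage V; the full source current 1 A splits among them.
1/R_par = 1/12000 + 1/2700 + 1/10000 = 0.0005537 S  =>  R_par = 1806 Ω
V = I × R_par = 1 × 1806 = 1806 V
I_R1 = V/R1 = 1806/12000 = 0.1505 A

Final answer: 0.1505 A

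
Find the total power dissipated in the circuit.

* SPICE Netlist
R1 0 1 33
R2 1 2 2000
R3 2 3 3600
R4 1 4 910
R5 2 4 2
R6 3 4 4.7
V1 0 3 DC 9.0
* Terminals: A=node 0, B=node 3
Nodal analysis, taking node 3 as the 0 V reference.
Source V1 fixes V_0 = 9 V.
KCL at each unknown node (sum of currents leaving = 0; resistances in Ω):
  Node 1: (V_1 - 9)/33 + (V_1 - V_2)/2000 + (V_1 - V_4)/910 = 0
  Node 2: (V_2 - V_1)/2000 + (V_2 - 0)/3600 + (V_2 - V_4)/2 = 0
  Node 4: (V_4 - V_1)/910 + (V_4 - V_2)/2 + (V_4 - 0)/4.7 = 0
Collecting terms (coefficients in siemens):
  0.0319·V_1 - 0.0005·V_2 - 0.001099·V_4 = 0.2727
  0.5008·V_2 - 0.0005·V_1 - 0.5·V_4 = 0
  0.7139·V_4 - 0.001099·V_1 - 0.5·V_2 = 0
Solving these 3 simultaneous equations (Gaussian elimination) gives:
  V_1 = 8.552 V, V_2 = 0.07212 V, V_4 = 0.06368 V
Power in each resistor, P = (ΔV)²/R:
  P_R1 = (9 - 8.552)²/33 = 0.006075 W
  P_R2 = (8.552 - 0.07212)²/2000 = 0.03596 W
  P_R3 = (0.07212 - 0)²/3600 = 0.000001445 W
  P_R4 = (8.552 - 0.06368)²/910 = 0.07918 W
  P_R5 = (0.07212 - 0.06368)²/2 = 0.00003562 W
  P_R6 = (0 - 0.06368)²/4.7 = 0.0008627 W
P_total = P_R1 + P_R2 + P_R3 + P_R4 + P_R5 + P_R6 = 0.1221 W

Final answer: 0.1221 W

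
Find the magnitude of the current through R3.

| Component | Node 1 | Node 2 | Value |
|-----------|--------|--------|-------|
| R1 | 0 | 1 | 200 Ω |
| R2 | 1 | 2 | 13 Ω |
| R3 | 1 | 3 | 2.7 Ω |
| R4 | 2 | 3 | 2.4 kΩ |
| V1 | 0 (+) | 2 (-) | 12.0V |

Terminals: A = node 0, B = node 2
Nodal analysis, taking node 2 as the 0 V reference.
Source V1 fixes V_0 = 12 V.
KCL at each unknown node (sum of currents leaving = 0; resistances in Ω):
  Node 1: (V_1 - 12)/200 + (V_1 - 0)/13 + (V_1 - V_3)/2.7 = 0
  Node 3: (V_3 - V_1)/2.7 + (V_3 - 0)/2400 = 0
Collecting terms (coefficients in siemens):
  0.4523·V_1 - 0.3704·V_3 = 0.06
  0.3708·V_3 - 0.3704·V_1 = 0
Determinant D = (0.4523)(0.3708) - (-0.3704)(-0.3704) = 0.03053
V_1 = [(0.06)(0.3708) - (-0.3704)(0)]/D = 0.7287 V
V_3 = [(0.4523)(0) - (0.06)(-0.3704)]/D = 0.7279 V
I_R3 = (V_1 - V_3)/R3 = (0.7287 - 0.7279)/2.7 = 0.0003033 A
|I_R3| = 0.0003033 A

Final answer: |I_R3| = 0.0003033 A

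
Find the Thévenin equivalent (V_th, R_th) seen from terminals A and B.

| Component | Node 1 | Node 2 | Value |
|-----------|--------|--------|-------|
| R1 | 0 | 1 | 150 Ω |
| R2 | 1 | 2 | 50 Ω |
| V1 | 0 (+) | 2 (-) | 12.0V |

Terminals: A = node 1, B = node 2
Step 1 — V_th is the open-circuit voltage V_A - V_B (nothing connected across the terminals).
Nodal analysis, taking node 2 as the 0 V reference.
Source V1 fixes V_0 = 12 V.
KCL at each unknown node (sum of currents leaving = 0; resistances in Ω):
  Node 1: (V_1 - 12)/150 + (V_1 - 0)/50 = 0
Collecting terms: 0.02667 × V_1 = 0.08  =>  V_1 = 3 V
V_th = V_1 - V_2 = 3 - 0 = 3 V
Step 2 — R_th: zero the source — replace V1 by a short circuit (node 2 merges into node 0) — and find the resistance seen between A (node 1) and B (node 0).
Reduce the network between node 1 (A) and node 0 (B) by series/parallel combination:
  Rp1 = R1 ‖ R2 (parallel, both between nodes 0 and 1) = 1/(1/150 + 1/50) = 37.5 Ω
R_th = 37.5 Ω

Final answer: V_th = 3 V, R_th = 37.5 Ω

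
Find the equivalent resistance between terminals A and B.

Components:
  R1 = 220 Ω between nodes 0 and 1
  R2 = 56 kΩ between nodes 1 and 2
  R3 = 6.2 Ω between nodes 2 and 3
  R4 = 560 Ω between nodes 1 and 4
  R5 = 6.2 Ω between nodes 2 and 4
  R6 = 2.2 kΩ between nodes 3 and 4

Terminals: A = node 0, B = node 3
The network is not a plain series/parallel combination. Inject a 1 A test current into terminal A (node 0) and return it from terminal B (node 3); then R_eq = V_A / (1 A).
Nodal analysis, taking node 3 as the 0 V reference.
Current source I_test pushes 1 A into node 0 and draws it out of node 3.
KCL at each unknown node (sum of currents leaving = 0; resistances in Ω):
  Node 0: (V_0 - V_1)/220 - 1 = 0
  Node 1: (V_1 - V_0)/220 + (V_1 - V_2)/56000 + (V_1 - V_4)/560 = 0
  Node 2: (V_2 - V_1)/56000 + (V_2 - 0)/6.2 + (V_2 - V_4)/6.2 = 0
  Node 4: (V_4 - V_1)/560 + (V_4 - V_2)/6.2 + (V_4 - 0)/2200 = 0
Collecting terms (coefficients in siemens):
  0.004545·V_0 - 0.004545·V_1 = 1
  0.006349·V_1 - 0.004545·V_0 - 0.00001786·V_2 - 0.001786·V_4 = 0
  0.3226·V_2 - 0.00001786·V_1 - 0.1613·V_4 = 0
  0.1635·V_4 - 0.001786·V_1 - 0.1613·V_2 = 0
Solving these 4 simultaneous equations (Gaussian elimination) gives:
  V_0 = 786.7 V, V_1 = 566.7 V, V_2 = 6.165 V, V_4 = 12.27 V
R_eq = V_0 / 1 A = 786.7 Ω

Final answer: 786.7 Ω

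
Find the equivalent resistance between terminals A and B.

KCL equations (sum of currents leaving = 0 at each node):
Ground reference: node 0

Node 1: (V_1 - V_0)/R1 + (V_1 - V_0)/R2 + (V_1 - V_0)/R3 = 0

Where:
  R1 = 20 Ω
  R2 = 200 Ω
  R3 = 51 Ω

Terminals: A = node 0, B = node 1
Reduce the network between node 0 (A) and node 1 (B) by series/parallel combination:
  Rp1 = R1 ‖ R2 ‖ R3 (parallel, all between nodes 0 and 1) = 1/(1/20 + 1/200 + 1/51) = 13.4 Ω
R_eq = 13.4 Ω

Final answer: 13.4 Ω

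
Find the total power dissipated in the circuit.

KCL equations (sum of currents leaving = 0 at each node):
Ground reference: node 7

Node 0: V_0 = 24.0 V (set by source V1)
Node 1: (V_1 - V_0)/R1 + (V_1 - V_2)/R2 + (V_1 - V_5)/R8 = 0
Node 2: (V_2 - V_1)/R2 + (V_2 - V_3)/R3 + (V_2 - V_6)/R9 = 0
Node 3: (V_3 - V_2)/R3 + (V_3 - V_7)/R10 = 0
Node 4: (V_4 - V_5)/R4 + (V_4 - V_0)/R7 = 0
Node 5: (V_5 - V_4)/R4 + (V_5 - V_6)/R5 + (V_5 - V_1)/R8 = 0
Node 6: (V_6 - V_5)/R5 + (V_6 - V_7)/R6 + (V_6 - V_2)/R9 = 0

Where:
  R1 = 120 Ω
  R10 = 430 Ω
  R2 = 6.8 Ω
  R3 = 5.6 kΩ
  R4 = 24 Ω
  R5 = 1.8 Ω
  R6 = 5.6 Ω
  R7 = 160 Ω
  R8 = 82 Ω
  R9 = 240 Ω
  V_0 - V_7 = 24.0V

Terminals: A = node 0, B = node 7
Nodal analysis, taking node 7 as the 0 V reference.
Source V1 fixes V_0 = 24 V.
KCL at each unknown node (sum of currents leaving = 0; resistances in Ω):
  Node 1: (V_1 - 24)/120 + (V_1 - V_2)/6.8 + (V_1 - V_5)/82 = 0
  Node 2: (V_2 - V_1)/6.8 + (V_2 - V_3)/5600 + (V_2 - V_6)/240 = 0
  Node 3: (V_3 - V_2)/5600 + (V_3 - 0)/430 = 0
  Node 4: (V_4 - V_5)/24 + (V_4 - 24)/160 = 0
  Node 5: (V_5 - V_4)/24 + (V_5 - V_6)/1.8 + (V_5 - V_1)/82 = 0
  Node 6: (V_6 - V_5)/1.8 + (V_6 - 0)/5.6 + (V_6 - V_2)/240 = 0
Collecting terms (coefficients in siemens):
  0.1676·V_1 - 0.1471·V_2 - 0.0122·V_5 = 0.2
  0.1514·V_2 - 0.1471·V_1 - 0.0001786·V_3 - 0.004167·V_6 = 0
  0.002504·V_3 - 0.0001786·V_2 = 0
  0.04792·V_4 - 0.04167·V_5 = 0.15
  0.6094·V_5 - 0.0122·V_1 - 0.04167·V_4 - 0.5556·V_6 = 0
  0.7383·V_6 - 0.004167·V_2 - 0.5556·V_5 = 0
Solving these 6 simultaneous equations (Gaussian elimination) gives:
  V_1 = 9.167 V, V_2 = 8.942 V, V_3 = 0.6376 V, V_4 = 4.645 V
  V_5 = 1.742 V, V_6 = 1.361 V
Power in each resistor, P = (ΔV)²/R:
  P_R1 = (24 - 9.167)²/120 = 1.834 W
  P_R2 = (9.167 - 8.942)²/6.8 = 0.007436 W
  P_R3 = (8.942 - 0.6376)²/5600 = 0.01231 W
  P_R4 = (4.645 - 1.742)²/24 = 0.3512 W
  P_R5 = (1.742 - 1.361)²/1.8 = 0.08053 W
  P_R6 = (1.361 - 0)²/5.6 = 0.3309 W
  P_R7 = (24 - 4.645)²/160 = 2.341 W
  P_R8 = (9.167 - 1.742)²/82 = 0.6722 W
  P_R9 = (8.942 - 1.361)²/240 = 0.2394 W
  P_R10 = (0.6376 - 0)²/430 = 0.0009455 W
P_total = P_R1 + P_R2 + P_R3 + P_R4 + P_R5 + P_R6 + P_R7 + P_R8 + P_R9 + P_R10 = 5.87 W

Final answer: 5.87 W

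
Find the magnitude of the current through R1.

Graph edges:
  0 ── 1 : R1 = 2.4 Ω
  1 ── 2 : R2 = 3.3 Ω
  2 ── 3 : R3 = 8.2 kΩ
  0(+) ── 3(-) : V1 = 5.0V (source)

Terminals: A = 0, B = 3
Nodal analysis, taking node 3 as the 0 V reference.
Source V1 fixes V_0 = 5 V.
KCL at each unknown node (sum of currents leaving = 0; resistances in Ω):
  Node 1: (V_1 - 5)/2.4 + (V_1 - V_2)/3.3 = 0
  Node 2: (V_2 - V_1)/3.3 + (V_2 - 0)/8200 = 0
Collecting terms (coefficients in siemens):
  0.7197·V_1 - 0.303·V_2 = 2.083
  0.3032·V_2 - 0.303·V_1 = 0
Determinant D = (0.7197)(0.3032) - (-0.303)(-0.303) = 0.1264
V_1 = [(2.083)(0.3032) - (-0.303)(0)]/D = 4.999 V
V_2 = [(0.7197)(0) - (2.083)(-0.303)]/D = 4.997 V
I_R1 = (V_0 - V_1)/R1 = (5 - 4.999)/2.4 = 0.0006093 A
|I_R1| = 0.0006093 A

Final answer: |I_R1| = 0.0006093 A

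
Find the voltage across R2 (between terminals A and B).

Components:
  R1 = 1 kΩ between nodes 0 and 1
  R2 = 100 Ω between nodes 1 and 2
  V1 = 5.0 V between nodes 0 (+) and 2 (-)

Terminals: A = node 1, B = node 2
R1 and R2 are in series across V1 (node 0 → node 1 → node 2), and the output A–B is taken across R2, so this is a voltage divider.
Series current: I = V1/(R1 + R2) = 5/(1000 + 100) = 5/1100 = 0.004545 A
V_R2 = I × R2 = V1 × R2/(R1 + R2) = 5 × 100/1100 = 0.4545 V

Final answer: 0.4545 V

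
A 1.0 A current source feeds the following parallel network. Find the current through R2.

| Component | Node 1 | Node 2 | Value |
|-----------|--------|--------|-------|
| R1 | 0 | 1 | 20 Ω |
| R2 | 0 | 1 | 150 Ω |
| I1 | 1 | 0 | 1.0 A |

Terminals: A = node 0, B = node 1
All resistors sit directly between nodes 0 and 1, so they are in parallel and share one voltage V; the full source current 1 A splits among them.
1/R_par = 1/20 + 1/150 = 0.05667 S  =>  R_par = 17.65 Ω
V = I × R_par = 1 × 17.65 = 17.65 V
I_R2 = V/R2 = 17.65/150 = 0.1176 A

Final answer: 0.1176 A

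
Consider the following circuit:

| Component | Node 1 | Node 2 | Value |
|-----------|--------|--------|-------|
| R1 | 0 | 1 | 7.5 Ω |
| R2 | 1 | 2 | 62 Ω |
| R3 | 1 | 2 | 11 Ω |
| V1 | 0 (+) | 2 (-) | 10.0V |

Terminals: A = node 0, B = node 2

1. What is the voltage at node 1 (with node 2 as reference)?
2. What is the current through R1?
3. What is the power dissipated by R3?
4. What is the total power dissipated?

Nodal analysis, taking node 2 as the 0 V reference.
Source V1 fixes V_0 = 10 V.
KCL at each unknown node (sum of currents leaving = 0; resistances in Ω):
  Node 1: (V_1 - 10)/7.5 + (V_1 - 0)/62 + (V_1 - 0)/11 = 0
Collecting terms: 0.2404 × V_1 = 1.333  =>  V_1 = 5.547 V
Part 1:
  Read off the nodal solution: V_1 = 5.547 V
Part 2:
  I_R1 = (V_0 - V_1)/R1 = (10 - 5.547)/7.5 = 0.5937 A
  Magnitude: I_R1 = 0.5937 A
Part 3:
  I_R3 = (V_1 - V_2)/R3 = (5.547 - 0)/11 = 0.5043 A
  P_R3 = I_R3² × R3 = (0.5043)² × 11 = 2.797 W
Part 4:
  Power in each resistor, P = (ΔV)²/R:
    P_R1 = (10 - 5.547)²/7.5 = 2.644 W
    P_R2 = (5.547 - 0)²/62 = 0.4963 W
    P_R3 = (5.547 - 0)²/11 = 2.797 W
  P_total = P_R1 + P_R2 + P_R3 = 5.937 W

Final answers:
1. V_1 = 5.547 V
2. I_R1 = 0.5937 A
3. P_R3 = 2.797 W
4. P_total = 5.937 W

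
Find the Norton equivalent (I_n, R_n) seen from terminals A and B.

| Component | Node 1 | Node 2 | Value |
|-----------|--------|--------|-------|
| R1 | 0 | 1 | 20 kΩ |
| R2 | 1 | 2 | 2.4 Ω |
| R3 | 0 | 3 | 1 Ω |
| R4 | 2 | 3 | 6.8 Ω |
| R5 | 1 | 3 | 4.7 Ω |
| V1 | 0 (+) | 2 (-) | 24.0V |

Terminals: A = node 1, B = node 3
Find the Thévenin equivalent first; then I_n = V_th/R_th and R_n = R_th.
Step 1 — V_th is the open-circuit voltage V_A - V_B (nothing connected across the terminals).
Nodal analysis, taking node 2 as the 0 V reference.
Source V1 fixes V_0 = 24 V.
KCL at each unknown node (sum of currents leaving = 0; resistances in Ω):
  Node 1: (V_1 - 24)/20000 + (V_1 - 0)/2.4 + (V_1 - V_3)/4.7 = 0
  Node 3: (V_3 - 24)/1 + (V_3 - 0)/6.8 + (V_3 - V_1)/4.7 = 0
Collecting terms (coefficients in siemens):
  0.6295·V_1 - 0.2128·V_3 = 0.0012
  1.36·V_3 - 0.2128·V_1 = 24
Determinant D = (0.6295)(1.36) - (-0.2128)(-0.2128) = 0.8107
V_1 = [(0.0012)(1.36) - (-0.2128)(24)]/D = 6.301 V
V_3 = [(0.6295)(24) - (0.0012)(-0.2128)]/D = 18.64 V
V_th = V_1 - V_3 = 6.301 - 18.64 = -12.33 V
Step 2 — R_th: zero the source — replace V1 by a short circuit (node 2 merges into node 0) — and find the resistance seen between A (node 1) and B (node 3).
Reduce the network between node 1 (A) and node 3 (B) by series/parallel combination:
  Rp1 = R1 ‖ R2 (parallel, both between nodes 0 and 1) = 1/(1/20000 + 1/2.4) = 2.4 Ω
  Rp2 = R3 ‖ R4 (parallel, both between nodes 0 and 3) = 1/(1/1 + 1/6.8) = 0.8718 Ω
  Rs1 = Rp1 + Rp2 (series, joined only at node 0) = 2.4 + 0.8718 = 3.272 Ω
  Rp3 = R5 ‖ Rs1 (parallel, both between nodes 1 and 3) = 1/(1/4.7 + 1/3.272) = 1.929 Ω
R_th = 1.929 Ω
I_n = V_th/R_th = -12.33/1.929 = -6.395 A, and R_n = R_th = 1.929 Ω

Final answer: I_n = -6.395 A, R_n = 1.929 Ω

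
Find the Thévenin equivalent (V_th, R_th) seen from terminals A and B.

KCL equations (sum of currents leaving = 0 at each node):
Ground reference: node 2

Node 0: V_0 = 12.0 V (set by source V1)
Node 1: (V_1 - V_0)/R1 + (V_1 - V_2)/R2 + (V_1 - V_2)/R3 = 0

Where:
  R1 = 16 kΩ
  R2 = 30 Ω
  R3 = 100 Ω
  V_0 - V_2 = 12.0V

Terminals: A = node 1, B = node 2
Step 1 — V_th is the open-circuit voltage V_A - V_B (nothing connected across the terminals).
Nodal analysis, taking node 2 as the 0 V reference.
Source V1 fixes V_0 = 12 V.
KCL at each unknown node (sum of currents leaving = 0; resistances in Ω):
  Node 1: (V_1 - 12)/16000 + (V_1 - 0)/30 + (V_1 - 0)/100 = 0
Collecting terms: 0.0434 × V_1 = 0.00075  =>  V_1 = 0.01728 V
V_th = V_1 - V_2 = 0.01728 - 0 = 0.01728 V
Step 2 — R_th: zero the source — replace V1 by a short circuit (node 2 merges into node 0) — and find the resistance seen between A (node 1) and B (node 0).
Reduce the network between node 1 (A) and node 0 (B) by series/parallel combination:
  Rp1 = R1 ‖ R2 ‖ R3 (parallel, all between nodes 0 and 1) = 1/(1/16000 + 1/30 + 1/100) = 23.04 Ω
R_th = 23.04 Ω

Final answer: V_th = 0.01728 V, R_th = 23.04 Ω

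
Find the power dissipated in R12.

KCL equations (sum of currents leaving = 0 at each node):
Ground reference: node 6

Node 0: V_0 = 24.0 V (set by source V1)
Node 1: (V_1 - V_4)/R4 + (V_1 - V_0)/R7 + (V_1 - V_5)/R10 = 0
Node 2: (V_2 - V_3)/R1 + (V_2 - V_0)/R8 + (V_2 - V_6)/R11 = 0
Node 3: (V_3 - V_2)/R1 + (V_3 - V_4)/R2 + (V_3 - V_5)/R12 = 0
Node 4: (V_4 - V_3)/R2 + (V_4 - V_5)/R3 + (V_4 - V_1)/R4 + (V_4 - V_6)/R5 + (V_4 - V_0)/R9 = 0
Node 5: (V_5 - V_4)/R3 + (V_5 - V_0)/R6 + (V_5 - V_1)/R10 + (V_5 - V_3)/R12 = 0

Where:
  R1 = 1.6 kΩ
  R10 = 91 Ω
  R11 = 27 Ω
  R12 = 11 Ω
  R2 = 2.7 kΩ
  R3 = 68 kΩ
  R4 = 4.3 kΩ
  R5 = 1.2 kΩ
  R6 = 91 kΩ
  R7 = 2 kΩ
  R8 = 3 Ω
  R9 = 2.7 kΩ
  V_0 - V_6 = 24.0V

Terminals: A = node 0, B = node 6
Nodal analysis, taking node 6 as the 0 V reference.
Source V1 fixes V_0 = 24 V.
KCL at each unknown node (sum of currents leaving = 0; resistances in Ω):
  Node 1: (V_1 - V_4)/4300 + (V_1 - 24)/2000 + (V_1 - V_5)/91 = 0
  Node 2: (V_2 - V_3)/1600 + (V_2 - 24)/3 + (V_2 - 0)/27 = 0
  Node 3: (V_3 - V_2)/1600 + (V_3 - V_4)/2700 + (V_3 - V_5)/11 = 0
  Node 4: (V_4 - V_3)/2700 + (V_4 - V_5)/68000 + (V_4 - V_1)/4300 + (V_4 - 0)/1200 + (V_4 - 24)/2700 = 0
  Node 5: (V_5 - V_4)/68000 + (V_5 - 24)/91000 + (V_5 - V_1)/91 + (V_5 - V_3)/11 = 0
Collecting terms (coefficients in siemens):
  0.01172·V_1 - 0.0002326·V_4 - 0.01099·V_5 = 0.012
  0.371·V_2 - 0.000625·V_3 = 8
  0.0919·V_3 - 0.000625·V_2 - 0.0003704·V_4 - 0.09091·V_5 = 0
  0.001821·V_4 - 0.0002326·V_1 - 0.0003704·V_3 - 0.00001471·V_5 = 0.008889
  0.1019·V_5 - 0.01099·V_1 - 0.09091·V_3 - 0.00001471·V_4 = 0.0002637
Solving these 5 simultaneous equations (Gaussian elimination) gives:
  V_1 = 18.69 V, V_2 = 21.59 V, V_3 = 18.6 V, V_4 = 11.2 V
  V_5 = 18.6 V
I_R12 = (V_3 - V_5)/R12 = (18.6 - 18.6)/11 = -0.0008647 A
P_R12 = I_R12² × R12 = (-0.0008647)² × 11 = 0.000008225 W

Final answer: 8.225e-06 W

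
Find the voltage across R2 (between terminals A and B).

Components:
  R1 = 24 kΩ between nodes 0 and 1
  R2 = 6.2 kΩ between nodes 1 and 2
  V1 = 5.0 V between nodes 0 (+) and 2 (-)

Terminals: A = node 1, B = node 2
R1 and R2 are in series across V1 (node 0 → node 1 → node 2), and the output A–B is taken across R2, so this is a voltage divider.
Series current: I = V1/(R1 + R2) = 5/(24000 + 6200) = 5/30200 = 0.0001656 A
V_R2 = I × R2 = V1 × R2/(R1 + R2) = 5 × 6200/30200 = 1.026 V

Final answer: 1.026 V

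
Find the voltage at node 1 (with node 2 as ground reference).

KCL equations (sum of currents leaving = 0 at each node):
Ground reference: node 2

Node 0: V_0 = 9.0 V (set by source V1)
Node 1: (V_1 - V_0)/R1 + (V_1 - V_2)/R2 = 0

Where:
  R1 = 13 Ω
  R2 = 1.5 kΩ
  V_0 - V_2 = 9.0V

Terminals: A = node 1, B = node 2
Nodal analysis, taking node 2 as the 0 V reference.
Source V1 fixes V_0 = 9 V.
KCL at each unknown node (sum of currents leaving = 0; resistances in Ω):
  Node 1: (V_1 - 9)/13 + (V_1 - 0)/1500 = 0
Collecting terms: 0.07759 × V_1 = 0.6923  =>  V_1 = 8.923 V
The requested potential is V_1 = 8.923 V.

Final answer: V_1 = 8.923 V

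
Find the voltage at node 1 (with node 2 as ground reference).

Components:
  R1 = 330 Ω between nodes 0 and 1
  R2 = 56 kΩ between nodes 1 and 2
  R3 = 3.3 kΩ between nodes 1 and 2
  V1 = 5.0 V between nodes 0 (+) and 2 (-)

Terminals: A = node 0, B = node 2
Nodal analysis, taking node 2 as the 0 V reference.
Source V1 fixes V_0 = 5 V.
KCL at each unknown node (sum of currents leaving = 0; resistances in Ω):
  Node 1: (V_1 - 5)/330 + (V_1 - 0)/56000 + (V_1 - 0)/3300 = 0
Collecting terms: 0.003351 × V_1 = 0.01515  =>  V_1 = 4.521 V
The requested potential is V_1 = 4.521 V.

Final answer: V_1 = 4.521 V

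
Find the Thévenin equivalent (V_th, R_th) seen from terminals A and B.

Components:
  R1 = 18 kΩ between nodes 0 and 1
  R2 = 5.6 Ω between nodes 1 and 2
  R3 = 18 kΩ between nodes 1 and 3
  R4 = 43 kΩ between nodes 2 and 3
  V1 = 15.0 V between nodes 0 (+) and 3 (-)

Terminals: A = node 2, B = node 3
Step 1 — V_th is the open-circuit voltage V_A - V_B (nothing connected across the terminals).
Nodal analysis, taking node 3 as the 0 V reference.
Source V1 fixes V_0 = 15 V.
KCL at each unknown node (sum of currents leaving = 0; resistances in Ω):
  Node 1: (V_1 - 15)/18000 + (V_1 - V_2)/5.6 + (V_1 - 0)/18000 = 0
  Node 2: (V_2 - V_1)/5.6 + (V_2 - 0)/43000 = 0
Collecting terms (coefficients in siemens):
  0.1787·V_1 - 0.1786·V_2 = 0.0008333
  0.1786·V_2 - 0.1786·V_1 = 0
Determinant D = (0.1787)(0.1786) - (-0.1786)(-0.1786) = 0.000024
V_1 = [(0.0008333)(0.1786) - (-0.1786)(0)]/D = 6.202 V
V_2 = [(0.1787)(0) - (0.0008333)(-0.1786)]/D = 6.201 V
V_th = V_2 - V_3 = 6.201 - 0 = 6.201 V
Step 2 — R_th: zero the source — replace V1 by a short circuit (node 3 merges into node 0) — and find the resistance seen between A (node 2) and B (node 0).
Reduce the network between node 2 (A) and node 0 (B) by series/parallel combination:
  Rp1 = R1 ‖ R3 (parallel, both between nodes 0 and 1) = 1/(1/18000 + 1/18000) = 9000 Ω
  Rs1 = R2 + Rp1 (series, joined only at node 1) = 5.6 + 9000 = 9006 Ω
  Rp2 = R4 ‖ Rs1 (parallel, both between nodes 0 and 2) = 1/(1/43000 + 1/9006) = 7446 Ω
R_th = 7.446 kΩ

Final answer: V_th = 6.201 V, R_th = 7.446 kΩ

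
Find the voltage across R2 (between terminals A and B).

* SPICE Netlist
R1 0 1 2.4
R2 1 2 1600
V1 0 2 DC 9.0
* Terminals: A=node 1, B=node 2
R1 and R2 are in series across V1 (node 0 → node 1 → node 2), and the output A–B is taken across R2, so this is a voltage divider.
Series current: I = V1/(R1 + R2) = 9/(2.4 + 1600) = 9/1602 = 0.005617 A
V_R2 = I × R2 = V1 × R2/(R1 + R2) = 9 × 1600/1602 = 8.987 V

Final answer: 8.987 V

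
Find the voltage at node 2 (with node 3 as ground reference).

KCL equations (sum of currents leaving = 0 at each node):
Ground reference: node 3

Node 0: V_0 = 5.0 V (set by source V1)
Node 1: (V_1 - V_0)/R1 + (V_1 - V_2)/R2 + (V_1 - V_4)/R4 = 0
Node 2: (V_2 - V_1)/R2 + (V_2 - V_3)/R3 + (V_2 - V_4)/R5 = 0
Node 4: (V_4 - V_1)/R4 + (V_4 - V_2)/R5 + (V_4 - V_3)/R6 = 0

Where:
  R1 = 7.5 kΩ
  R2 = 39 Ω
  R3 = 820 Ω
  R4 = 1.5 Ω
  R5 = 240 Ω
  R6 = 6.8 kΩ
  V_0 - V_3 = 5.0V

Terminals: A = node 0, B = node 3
Nodal analysis, taking node 3 as the 0 V reference.
Source V1 fixes V_0 = 5 V.
KCL at each unknown node (sum of currents leaving = 0; resistances in Ω):
  Node 1: (V_1 - 5)/7500 + (V_1 - V_2)/39 + (V_1 - V_4)/1.5 = 0
  Node 2: (V_2 - V_1)/39 + (V_2 - 0)/820 + (V_2 - V_4)/240 = 0
  Node 4: (V_4 - V_1)/1.5 + (V_4 - V_2)/240 + (V_4 - 0)/6800 = 0
Collecting terms (coefficients in siemens):
  0.6924·V_1 - 0.02564·V_2 - 0.6667·V_4 = 0.0006667
  0.03103·V_2 - 0.02564·V_1 - 0.004167·V_4 = 0
  0.671·V_4 - 0.6667·V_1 - 0.004167·V_2 = 0
Solving these 3 simultaneous equations (Gaussian elimination) gives:
  V_1 = 0.4592 V, V_2 = 0.4411 V, V_4 = 0.459 V
The requested potential is V_2 = 0.4411 V.

Final answer: V_2 = 0.4411 V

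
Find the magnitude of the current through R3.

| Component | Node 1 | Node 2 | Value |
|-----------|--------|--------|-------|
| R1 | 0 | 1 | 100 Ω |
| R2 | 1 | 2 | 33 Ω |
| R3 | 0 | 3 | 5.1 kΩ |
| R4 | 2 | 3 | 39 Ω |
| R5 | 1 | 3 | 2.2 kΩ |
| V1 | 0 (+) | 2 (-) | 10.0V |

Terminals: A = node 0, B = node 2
Nodal analysis, taking node 2 as the 0 V reference.
Source V1 fixes V_0 = 10 V.
KCL at each unknown node (sum of currents leaving = 0; resistances in Ω):
  Node 1: (V_1 - 10)/100 + (V_1 - 0)/33 + (V_1 - V_3)/2200 = 0
  Node 3: (V_3 - 10)/5100 + (V_3 - 0)/39 + (V_3 - V_1)/2200 = 0
Collecting terms (coefficients in siemens):
  0.04076·V_1 - 0.0004545·V_3 = 0.1
  0.02629·V_3 - 0.0004545·V_1 = 0.001961
Determinant D = (0.04076)(0.02629) - (-0.0004545)(-0.0004545) = 0.001071
V_1 = [(0.1)(0.02629) - (-0.0004545)(0.001961)]/D = 2.455 V
V_3 = [(0.04076)(0.001961) - (0.1)(-0.0004545)]/D = 0.117 V
I_R3 = (V_0 - V_3)/R3 = (10 - 0.117)/5100 = 0.001938 A
|I_R3| = 0.001938 A

Final answer: |I_R3| = 0.001938 A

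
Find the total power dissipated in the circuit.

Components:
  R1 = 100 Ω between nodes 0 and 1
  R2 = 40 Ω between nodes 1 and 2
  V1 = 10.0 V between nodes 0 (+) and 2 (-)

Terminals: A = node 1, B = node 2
Nodal analysis, taking node 2 as the 0 V reference.
Source V1 fixes V_0 = 10 V.
KCL at each unknown node (sum of currents leaving = 0; resistances in Ω):
  Node 1: (V_1 - 10)/100 + (V_1 - 0)/40 = 0
Collecting terms: 0.035 × V_1 = 0.1  =>  V_1 = 2.857 V
Power in each resistor, P = (ΔV)²/R:
  P_R1 = (10 - 2.857)²/100 = 0.5102 W
  P_R2 = (2.857 - 0)²/40 = 0.2041 W
P_total = P_R1 + P_R2 = 0.7143 W

Final answer: 0.7143 W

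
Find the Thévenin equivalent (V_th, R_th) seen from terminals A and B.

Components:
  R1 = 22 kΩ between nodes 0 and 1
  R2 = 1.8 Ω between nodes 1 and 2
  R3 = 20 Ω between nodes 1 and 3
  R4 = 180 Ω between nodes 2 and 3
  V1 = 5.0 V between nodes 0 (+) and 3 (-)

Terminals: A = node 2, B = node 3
Step 1 — V_th is the open-circuit voltage V_A - V_B (nothing connected across the terminals).
Nodal analysis, taking node 3 as the 0 V reference.
Source V1 fixes V_0 = 5 V.
KCL at each unknown node (sum of currents leaving = 0; resistances in Ω):
  Node 1: (V_1 - 5)/22000 + (V_1 - V_2)/1.8 + (V_1 - 0)/20 = 0
  Node 2: (V_2 - V_1)/1.8 + (V_2 - 0)/180 = 0
Collecting terms (coefficients in siemens):
  0.6056·V_1 - 0.5556·V_2 = 0.0002273
  0.5611·V_2 - 0.5556·V_1 = 0
Determinant D = (0.6056)(0.5611) - (-0.5556)(-0.5556) = 0.03117
V_1 = [(0.0002273)(0.5611) - (-0.5556)(0)]/D = 0.004092 V
V_2 = [(0.6056)(0) - (0.0002273)(-0.5556)]/D = 0.004051 V
V_th = V_2 - V_3 = 0.004051 - 0 = 0.004051 V
Step 2 — R_th: zero the source — replace V1 by a short circuit (node 3 merges into node 0) — and find the resistance seen between A (node 2) and B (node 0).
Reduce the network between node 2 (A) and node 0 (B) by series/parallel combination:
  Rp1 = R1 ‖ R3 (parallel, both between nodes 0 and 1) = 1/(1/22000 + 1/20) = 19.98 Ω
  Rs1 = R2 + Rp1 (series, joined only at node 1) = 1.8 + 19.98 = 21.78 Ω
  Rp2 = R4 ‖ Rs1 (parallel, both between nodes 0 and 2) = 1/(1/180 + 1/21.78) = 19.43 Ω
R_th = 19.43 Ω

Final answer: V_th = 0.004051 V, R_th = 19.43 Ω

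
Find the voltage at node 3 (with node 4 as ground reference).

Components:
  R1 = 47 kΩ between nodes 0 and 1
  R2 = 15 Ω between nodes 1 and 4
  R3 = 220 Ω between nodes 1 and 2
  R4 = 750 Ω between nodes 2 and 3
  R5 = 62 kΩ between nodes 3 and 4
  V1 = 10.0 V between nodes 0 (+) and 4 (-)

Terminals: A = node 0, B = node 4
Nodal analysis, taking node 4 as the 0 V reference.
Source V1 fixes V_0 = 10 V.
KCL at each unknown node (sum of currents leaving = 0; resistances in Ω):
  Node 1: (V_1 - 10)/47000 + (V_1 - 0)/15 + (V_1 - V_2)/220 = 0
  Node 2: (V_2 - V_1)/220 + (V_2 - V_3)/750 = 0
  Node 3: (V_3 - V_2)/750 + (V_3 - 0)/62000 = 0
Collecting terms (coefficients in siemens):
  0.07123·V_1 - 0.004545·V_2 = 0.0002128
  0.005879·V_2 - 0.004545·V_1 - 0.001333·V_3 = 0
  0.001349·V_3 - 0.001333·V_2 = 0
Solving these 3 simultaneous equations (Gaussian elimination) gives:
  V_1 = 0.00319 V, V_2 = 0.003179 V, V_3 = 0.003141 V
The requested potential is V_3 = 0.003141 V.

Final answer: V_3 = 0.003141 V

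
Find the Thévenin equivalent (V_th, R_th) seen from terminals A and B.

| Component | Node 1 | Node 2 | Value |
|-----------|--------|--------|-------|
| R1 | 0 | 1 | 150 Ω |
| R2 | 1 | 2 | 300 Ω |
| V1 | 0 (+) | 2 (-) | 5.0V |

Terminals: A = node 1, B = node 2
Step 1 — V_th is the open-circuit voltage V_A - V_B (nothing connected across the terminals).
Nodal analysis, taking node 2 as the 0 V reference.
Source V1 fixes V_0 = 5 V.
KCL at each unknown node (sum of currents leaving = 0; resistances in Ω):
  Node 1: (V_1 - 5)/150 + (V_1 - 0)/300 = 0
Collecting terms: 0.01 × V_1 = 0.03333  =>  V_1 = 3.333 V
V_th = V_1 - V_2 = 3.333 - 0 = 3.333 V
Step 2 — R_th: zero the source — replace V1 by a short circuit (node 2 merges into node 0) — and find the resistance seen between A (node 1) and B (node 0).
Reduce the network between node 1 (A) and node 0 (B) by series/parallel combination:
  Rp1 = R1 ‖ R2 (parallel, both between nodes 0 and 1) = 1/(1/150 + 1/300) = 100 Ω
R_th = 100 Ω

Final answer: V_th = 3.333 V, R_th = 100 Ω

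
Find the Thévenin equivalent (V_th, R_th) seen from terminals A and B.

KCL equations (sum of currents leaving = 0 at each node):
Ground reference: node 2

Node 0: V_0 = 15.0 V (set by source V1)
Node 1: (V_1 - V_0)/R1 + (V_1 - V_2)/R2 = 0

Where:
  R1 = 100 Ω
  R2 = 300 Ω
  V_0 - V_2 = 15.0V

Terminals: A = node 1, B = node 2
Step 1 — V_th is the open-circuit voltage V_A - V_B (nothing connected across the terminals).
Nodal analysis, taking node 2 as the 0 V reference.
Source V1 fixes V_0 = 15 V.
KCL at each unknown node (sum of currents leaving = 0; resistances in Ω):
  Node 1: (V_1 - 15)/100 + (V_1 - 0)/300 = 0
Collecting terms: 0.01333 × V_1 = 0.15  =>  V_1 = 11.25 V
V_th = V_1 - V_2 = 11.25 - 0 = 11.25 V
Step 2 — R_th: zero the source — replace V1 by a short circuit (node 2 merges into node 0) — and find the resistance seen between A (node 1) and B (node 0).
Reduce the network between node 1 (A) and node 0 (B) by series/parallel combination:
  Rp1 = R1 ‖ R2 (parallel, both between nodes 0 and 1) = 1/(1/100 + 1/300) = 75 Ω
R_th = 75 Ω

Final answer: V_th = 11.25 V, R_th = 75 Ω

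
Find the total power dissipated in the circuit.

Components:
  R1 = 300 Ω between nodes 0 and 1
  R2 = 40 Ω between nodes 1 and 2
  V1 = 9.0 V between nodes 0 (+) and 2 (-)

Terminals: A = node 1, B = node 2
Nodal analysis, taking node 2 as the 0 V reference.
Source V1 fixes V_0 = 9 V.
KCL at each unknown node (sum of currents leaving = 0; resistances in Ω):
  Node 1: (V_1 - 9)/300 + (V_1 - 0)/40 = 0
Collecting terms: 0.02833 × V_1 = 0.03  =>  V_1 = 1.059 V
Power in each resistor, P = (ΔV)²/R:
  P_R1 = (9 - 1.059)²/300 = 0.2102 W
  P_R2 = (1.059 - 0)²/40 = 0.02803 W
P_total = P_R1 + P_R2 = 0.2382 W

Final answer: 0.2382 W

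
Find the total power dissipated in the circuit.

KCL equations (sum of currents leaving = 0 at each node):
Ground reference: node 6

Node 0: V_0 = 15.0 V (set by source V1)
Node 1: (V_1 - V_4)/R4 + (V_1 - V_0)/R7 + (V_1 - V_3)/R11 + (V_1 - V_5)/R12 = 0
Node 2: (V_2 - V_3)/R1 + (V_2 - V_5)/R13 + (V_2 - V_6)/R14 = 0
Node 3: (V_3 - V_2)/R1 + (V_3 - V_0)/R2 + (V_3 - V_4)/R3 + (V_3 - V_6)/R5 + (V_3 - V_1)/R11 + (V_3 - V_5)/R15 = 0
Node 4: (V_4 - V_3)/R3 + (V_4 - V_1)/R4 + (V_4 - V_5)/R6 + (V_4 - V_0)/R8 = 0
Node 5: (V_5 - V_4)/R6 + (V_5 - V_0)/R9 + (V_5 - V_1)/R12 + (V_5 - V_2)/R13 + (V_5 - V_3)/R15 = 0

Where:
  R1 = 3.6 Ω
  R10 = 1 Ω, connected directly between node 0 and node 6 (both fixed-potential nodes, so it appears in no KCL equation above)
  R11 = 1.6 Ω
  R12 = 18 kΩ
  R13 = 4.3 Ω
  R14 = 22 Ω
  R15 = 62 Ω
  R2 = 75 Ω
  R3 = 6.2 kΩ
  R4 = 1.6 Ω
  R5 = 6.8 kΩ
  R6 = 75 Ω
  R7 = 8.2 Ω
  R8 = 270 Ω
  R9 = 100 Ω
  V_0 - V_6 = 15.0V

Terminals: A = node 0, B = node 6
Nodal analysis, taking node 6 as the 0 V reference.
Source V1 fixes V_0 = 15 V.
KCL at each unknown node (sum of currents leaving = 0; resistances in Ω):
  Node 1: (V_1 - V_4)/1.6 + (V_1 - 15)/8.2 + (V_1 - V_3)/1.6 + (V_1 - V_5)/18000 = 0
  Node 2: (V_2 - V_3)/3.6 + (V_2 - V_5)/4.3 + (V_2 - 0)/22 = 0
  Node 3: (V_3 - V_2)/3.6 + (V_3 - 15)/75 + (V_3 - V_4)/6200 + (V_3 - 0)/6800 + (V_3 - V_1)/1.6 + (V_3 - V_5)/62 = 0
  Node 4: (V_4 - V_3)/6200 + (V_4 - V_1)/1.6 + (V_4 - V_5)/75 + (V_4 - 15)/270 = 0
  Node 5: (V_5 - V_4)/75 + (V_5 - 15)/100 + (V_5 - V_1)/18000 + (V_5 - V_2)/4.3 + (V_5 - V_3)/62 = 0
Collecting terms (coefficients in siemens):
  1.372·V_1 - 0.625·V_3 - 0.625·V_4 - 0.00005556·V_5 = 1.829
  0.5558·V_2 - 0.2778·V_3 - 0.2326·V_5 = 0
  0.9325·V_3 - 0.625·V_1 - 0.2778·V_2 - 0.0001613·V_4 - 0.01613·V_5 = 0.2
  0.6422·V_4 - 0.625·V_1 - 0.0001613·V_3 - 0.01333·V_5 = 0.05556
  0.2721·V_5 - 0.00005556·V_1 - 0.2326·V_2 - 0.01613·V_3 - 0.01333·V_4 = 0.15
Solving these 5 simultaneous equations (Gaussian elimination) gives:
  V_1 = 12.05 V, V_2 = 10.13 V, V_3 = 11.49 V, V_4 = 12.04 V
  V_5 = 10.49 V
Power in each resistor, P = (ΔV)²/R:
  P_R1 = (10.13 - 11.49)²/3.6 = 0.5153 W
  P_R2 = (15 - 11.49)²/75 = 0.1639 W
  P_R3 = (11.49 - 12.04)²/6200 = 0.00004764 W
  P_R4 = (12.05 - 12.04)²/1.6 = 0.000154 W
  P_R5 = (11.49 - 0)²/6800 = 0.01943 W
  P_R6 = (12.04 - 10.49)²/75 = 0.03212 W
  P_R7 = (15 - 12.05)²/8.2 = 1.059 W
  P_R8 = (15 - 12.04)²/270 = 0.03251 W
  P_R9 = (15 - 10.49)²/100 = 0.2038 W
  P_R10 = (15 - 0)²/1 = 225 W
  P_R11 = (12.05 - 11.49)²/1.6 = 0.1954 W
  P_R12 = (12.05 - 10.49)²/18000 = 0.0001366 W
  P_R13 = (10.13 - 10.49)²/4.3 = 0.02905 W
  P_R14 = (10.13 - 0)²/22 = 4.666 W
  P_R15 = (11.49 - 10.49)²/62 = 0.01641 W
P_total = P_R1 + P_R2 + P_R3 + P_R4 + P_R5 + P_R6 + P_R7 + P_R8 + P_R9 + P_R10 + P_R11 + P_R12 + P_R13 + P_R14 + P_R15 = 231.9 W

Final answer: 231.9 W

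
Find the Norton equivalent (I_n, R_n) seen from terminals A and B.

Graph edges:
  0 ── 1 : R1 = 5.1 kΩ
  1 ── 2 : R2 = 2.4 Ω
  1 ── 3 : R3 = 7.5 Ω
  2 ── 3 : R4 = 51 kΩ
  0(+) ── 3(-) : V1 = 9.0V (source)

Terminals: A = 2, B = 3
Find the Thévenin equivalent first; then I_n = V_th/R_th and R_n = R_th.
Step 1 — V_th is the open-circuit voltage V_A - V_B (nothing connected across the terminals).
Nodal analysis, taking node 3 as the 0 V reference.
Source V1 fixes V_0 = 9 V.
KCL at each unknown node (sum of currents leaving = 0; resistances in Ω):
  Node 1: (V_1 - 9)/5100 + (V_1 - V_2)/2.4 + (V_1 - 0)/7.5 = 0
  Node 2: (V_2 - V_1)/2.4 + (V_2 - 0)/51000 = 0
Collecting terms (coefficients in siemens):
  0.5502·V_1 - 0.4167·V_2 = 0.001765
  0.4167·V_2 - 0.4167·V_1 = 0
Determinant D = (0.5502)(0.4167) - (-0.4167)(-0.4167) = 0.05565
V_1 = [(0.001765)(0.4167) - (-0.4167)(0)]/D = 0.01321 V
V_2 = [(0.5502)(0) - (0.001765)(-0.4167)]/D = 0.01321 V
V_th = V_2 - V_3 = 0.01321 - 0 = 0.01321 V
Step 2 — R_th: zero the source — replace V1 by a short circuit (node 3 merges into node 0) — and find the resistance seen between A (node 2) and B (node 0).
Reduce the network between node 2 (A) and node 0 (B) by series/parallel combination:
  Rp1 = R1 ‖ R3 (parallel, both between nodes 0 and 1) = 1/(1/5100 + 1/7.5) = 7.489 Ω
  Rs1 = R2 + Rp1 (series, joined only at node 1) = 2.4 + 7.489 = 9.889 Ω
  Rp2 = R4 ‖ Rs1 (parallel, both between nodes 0 and 2) = 1/(1/51000 + 1/9.889) = 9.887 Ω
R_th = 9.887 Ω
I_n = V_th/R_th = 0.01321/9.887 = 0.001336 A, and R_n = R_th = 9.887 Ω

Final answer: I_n = 0.001336 A, R_n = 9.887 Ω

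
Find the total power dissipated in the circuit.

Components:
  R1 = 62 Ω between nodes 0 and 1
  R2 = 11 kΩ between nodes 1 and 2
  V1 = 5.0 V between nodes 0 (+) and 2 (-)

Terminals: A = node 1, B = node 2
Nodal analysis, taking node 2 as the 0 V reference.
Source V1 fixes V_0 = 5 V.
KCL at each unknown node (sum of currents leaving = 0; resistances in Ω):
  Node 1: (V_1 - 5)/62 + (V_1 - 0)/11000 = 0
Collecting terms: 0.01622 × V_1 = 0.08065  =>  V_1 = 4.972 V
Power in each resistor, P = (ΔV)²/R:
  P_R1 = (5 - 4.972)²/62 = 0.00001267 W
  P_R2 = (4.972 - 0)²/11000 = 0.002247 W
P_total = P_R1 + P_R2 = 0.00226 W

Final answer: 0.00226 W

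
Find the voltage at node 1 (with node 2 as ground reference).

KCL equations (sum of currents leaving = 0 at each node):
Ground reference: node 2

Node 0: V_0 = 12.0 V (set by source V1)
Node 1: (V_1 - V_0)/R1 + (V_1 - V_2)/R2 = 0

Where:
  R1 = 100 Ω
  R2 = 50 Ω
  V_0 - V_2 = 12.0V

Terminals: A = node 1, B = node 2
Nodal analysis, taking node 2 as the 0 V reference.
Source V1 fixes V_0 = 12 V.
KCL at each unknown node (sum of currents leaving = 0; resistances in Ω):
  Node 1: (V_1 - 12)/100 + (V_1 - 0)/50 = 0
Collecting terms: 0.03 × V_1 = 0.12  =>  V_1 = 4 V
The requested potential is V_1 = 4 V.

Final answer: V_1 = 4 V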